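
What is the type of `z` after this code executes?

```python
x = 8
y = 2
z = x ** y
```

positive int ** positive int = int

int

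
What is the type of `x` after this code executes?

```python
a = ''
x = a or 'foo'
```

'or' returns first truthy value (str)

str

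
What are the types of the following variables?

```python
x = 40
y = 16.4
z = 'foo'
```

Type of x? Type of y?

x is assigned a bare integer (no decimal point), so it is an int; y is assigned a number with a decimal point, so it is a float

int, float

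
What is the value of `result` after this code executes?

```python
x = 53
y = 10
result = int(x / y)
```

x = 53; y = 10; result = 5

5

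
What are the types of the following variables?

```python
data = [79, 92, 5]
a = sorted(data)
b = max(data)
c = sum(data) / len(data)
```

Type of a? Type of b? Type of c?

sorted() returns list; max of ints returns int; int / int = float

list, int, float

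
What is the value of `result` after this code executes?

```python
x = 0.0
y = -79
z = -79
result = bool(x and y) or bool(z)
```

x = 0.0; y = -79; z = -79; result = True

True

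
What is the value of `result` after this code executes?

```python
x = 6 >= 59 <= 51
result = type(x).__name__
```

x is bool; result = 'bool'

'bool'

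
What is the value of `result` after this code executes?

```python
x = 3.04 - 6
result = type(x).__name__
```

x is float; result = 'float'

'float'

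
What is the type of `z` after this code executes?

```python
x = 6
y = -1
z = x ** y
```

int ** negative = float

float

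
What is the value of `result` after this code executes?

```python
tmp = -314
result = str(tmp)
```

tmp = -314; result = '-314'

'-314'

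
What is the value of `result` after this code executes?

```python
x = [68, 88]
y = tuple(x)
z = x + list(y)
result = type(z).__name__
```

x is list; y is tuple; z is list; result = 'list'

'list'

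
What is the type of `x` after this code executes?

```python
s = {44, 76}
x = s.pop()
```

Popping from set[int] returns int

int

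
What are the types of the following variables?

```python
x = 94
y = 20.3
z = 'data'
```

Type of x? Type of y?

x is assigned a bare integer (no decimal point), so it is an int; y is assigned a number with a decimal point, so it is a float

int, float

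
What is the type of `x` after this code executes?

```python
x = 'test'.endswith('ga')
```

str.endswith() returns bool

bool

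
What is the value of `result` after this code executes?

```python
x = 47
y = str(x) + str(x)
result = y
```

x = 47; y = '4747'; result = '4747'

'4747'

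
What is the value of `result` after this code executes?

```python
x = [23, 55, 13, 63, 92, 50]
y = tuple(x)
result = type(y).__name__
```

x is list; y is tuple; result = 'tuple'

'tuple'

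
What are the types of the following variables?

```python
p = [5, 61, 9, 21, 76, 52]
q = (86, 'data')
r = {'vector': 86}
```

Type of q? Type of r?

q is assigned a tuple (parenthesized, comma-separated values); r is assigned a dict literal ({key: value})

tuple, dict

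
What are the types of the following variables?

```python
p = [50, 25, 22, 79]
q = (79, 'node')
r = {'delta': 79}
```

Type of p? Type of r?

p is assigned a list literal (square brackets); r is assigned a dict literal ({key: value})

list, dict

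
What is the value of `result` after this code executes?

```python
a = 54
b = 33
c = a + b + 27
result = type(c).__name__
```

a is int; b is int; c is int; result = 'int'

'int'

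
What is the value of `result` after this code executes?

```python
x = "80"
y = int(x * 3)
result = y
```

x = '80'; y = 808080; result = 808080

808080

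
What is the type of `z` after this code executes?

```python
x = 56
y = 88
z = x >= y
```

Comparison returns bool

bool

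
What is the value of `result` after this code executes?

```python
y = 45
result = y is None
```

y = 45; result = False

False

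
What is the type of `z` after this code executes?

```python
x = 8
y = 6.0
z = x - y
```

int - float = float

float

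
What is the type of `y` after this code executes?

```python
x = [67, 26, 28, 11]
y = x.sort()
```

list.sort() returns None (mutates in place)

NoneType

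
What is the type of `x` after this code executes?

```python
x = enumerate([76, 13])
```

enumerate() returns an enumerate object

enumerate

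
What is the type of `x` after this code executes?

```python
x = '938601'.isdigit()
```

str.isdigit() returns bool

bool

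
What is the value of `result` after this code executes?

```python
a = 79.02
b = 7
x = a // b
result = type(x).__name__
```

a is float; b is int; x is float; result = 'float'

'float'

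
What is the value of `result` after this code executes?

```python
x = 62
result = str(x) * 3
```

x = 62; result = '626262'

'626262'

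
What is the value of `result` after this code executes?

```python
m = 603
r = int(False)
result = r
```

m = 603; r = 0; result = 0

0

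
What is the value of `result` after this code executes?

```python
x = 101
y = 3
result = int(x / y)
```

x = 101; y = 3; result = 33

33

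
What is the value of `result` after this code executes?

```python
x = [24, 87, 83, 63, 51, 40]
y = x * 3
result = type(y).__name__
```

x is list; y is list; result = 'list'

'list'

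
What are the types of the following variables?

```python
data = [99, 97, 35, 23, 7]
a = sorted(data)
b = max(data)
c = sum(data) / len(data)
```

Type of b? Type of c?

max of ints returns int; int / int = float

int, float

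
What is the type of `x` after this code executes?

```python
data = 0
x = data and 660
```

'and' returns first falsy value (0 is int)

int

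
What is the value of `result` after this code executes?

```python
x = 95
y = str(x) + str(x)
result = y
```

x = 95; y = '9595'; result = '9595'

'9595'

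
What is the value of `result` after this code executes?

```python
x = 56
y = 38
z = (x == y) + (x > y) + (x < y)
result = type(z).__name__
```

x is int; y is int; z is int; result = 'int'

'int'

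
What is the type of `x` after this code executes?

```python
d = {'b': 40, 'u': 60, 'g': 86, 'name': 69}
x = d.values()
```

.values() returns dict_values view

dict_values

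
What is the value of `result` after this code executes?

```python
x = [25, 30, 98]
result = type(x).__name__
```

x is list; result = 'list'

'list'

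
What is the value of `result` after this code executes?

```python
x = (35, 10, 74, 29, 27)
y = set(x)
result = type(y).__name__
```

x is tuple; y is set; result = 'set'

'set'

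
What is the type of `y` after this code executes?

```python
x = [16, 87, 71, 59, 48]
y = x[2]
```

Indexing list[int] returns int

int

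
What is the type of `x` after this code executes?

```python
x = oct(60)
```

oct() returns str representation

str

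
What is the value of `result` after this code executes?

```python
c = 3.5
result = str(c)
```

c = 3.5; result = '3.5'

'3.5'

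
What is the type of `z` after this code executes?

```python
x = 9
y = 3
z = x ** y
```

positive int ** positive int = int

int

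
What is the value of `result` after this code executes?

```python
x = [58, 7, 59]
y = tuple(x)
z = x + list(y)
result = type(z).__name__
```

x is list; y is tuple; z is list; result = 'list'

'list'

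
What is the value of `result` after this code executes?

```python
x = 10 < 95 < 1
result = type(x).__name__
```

x is bool; result = 'bool'

'bool'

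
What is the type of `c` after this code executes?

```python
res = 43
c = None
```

None has type NoneType

NoneType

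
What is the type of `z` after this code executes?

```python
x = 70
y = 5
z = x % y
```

int % int = int

int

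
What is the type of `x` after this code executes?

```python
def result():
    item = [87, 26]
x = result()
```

Function without return returns None

NoneType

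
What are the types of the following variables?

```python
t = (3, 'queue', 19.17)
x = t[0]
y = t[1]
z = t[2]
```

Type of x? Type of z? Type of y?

tuple[0] is int; tuple[2] is float; tuple[1] is str

int, float, str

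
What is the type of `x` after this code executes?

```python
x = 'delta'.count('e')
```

str.count() returns int

int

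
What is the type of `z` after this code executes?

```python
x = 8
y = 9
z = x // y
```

int // int = int

int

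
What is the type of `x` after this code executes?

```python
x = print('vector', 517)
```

print() returns None

NoneType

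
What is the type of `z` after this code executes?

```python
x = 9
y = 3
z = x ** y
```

positive int ** positive int = int

int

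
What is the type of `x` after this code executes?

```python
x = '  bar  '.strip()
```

str.strip() returns str

str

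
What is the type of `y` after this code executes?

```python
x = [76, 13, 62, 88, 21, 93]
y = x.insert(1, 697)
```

list.insert() returns None

NoneType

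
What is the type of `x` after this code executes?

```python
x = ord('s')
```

ord() returns int (code point)

int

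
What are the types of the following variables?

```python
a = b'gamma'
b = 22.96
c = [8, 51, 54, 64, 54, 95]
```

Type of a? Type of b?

a is assigned a bytes literal (b'...' prefix); b is assigned a number with a decimal point, so it is a float

bytes, float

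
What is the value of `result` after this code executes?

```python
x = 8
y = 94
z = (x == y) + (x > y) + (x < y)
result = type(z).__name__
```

x is int; y is int; z is int; result = 'int'

'int'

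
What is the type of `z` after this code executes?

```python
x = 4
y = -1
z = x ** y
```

int ** negative = float

float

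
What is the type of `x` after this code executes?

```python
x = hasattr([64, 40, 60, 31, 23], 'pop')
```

hasattr() returns bool

bool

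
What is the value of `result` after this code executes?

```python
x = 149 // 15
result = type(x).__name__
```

x is int; result = 'int'

'int'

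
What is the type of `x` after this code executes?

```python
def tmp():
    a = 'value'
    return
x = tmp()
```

Bare return returns None

NoneType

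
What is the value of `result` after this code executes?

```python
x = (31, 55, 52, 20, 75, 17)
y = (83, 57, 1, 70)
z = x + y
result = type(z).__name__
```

x is tuple; y is tuple; z is tuple; result = 'tuple'

'tuple'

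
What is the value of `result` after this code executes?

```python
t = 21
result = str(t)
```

t = 21; result = '21'

'21'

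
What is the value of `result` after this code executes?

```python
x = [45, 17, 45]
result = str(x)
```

x = [45, 17, 45]; result = '[45, 17, 45]'

'[45, 17, 45]'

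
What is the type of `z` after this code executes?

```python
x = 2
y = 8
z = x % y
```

int % int = int

int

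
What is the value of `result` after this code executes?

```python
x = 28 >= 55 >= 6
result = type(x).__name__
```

x is bool; result = 'bool'

'bool'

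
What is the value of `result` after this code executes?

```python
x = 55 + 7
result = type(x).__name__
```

x is int; result = 'int'

'int'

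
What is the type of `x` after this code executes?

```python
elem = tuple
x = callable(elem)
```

callable() returns bool

bool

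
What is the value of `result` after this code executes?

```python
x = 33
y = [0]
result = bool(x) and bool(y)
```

x = 33; y = [0]; result = True

True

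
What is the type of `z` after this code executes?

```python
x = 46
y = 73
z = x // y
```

int // int = int

int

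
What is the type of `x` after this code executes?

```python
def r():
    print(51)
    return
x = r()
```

Bare return returns None

NoneType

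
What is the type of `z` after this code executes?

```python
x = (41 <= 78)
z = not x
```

'not' returns bool

bool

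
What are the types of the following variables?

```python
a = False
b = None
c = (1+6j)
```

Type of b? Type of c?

b is assigned None, whose type is NoneType; c is assigned (1+6j), an int plus an imaginary literal (j suffix), which evaluates to complex

NoneType, complex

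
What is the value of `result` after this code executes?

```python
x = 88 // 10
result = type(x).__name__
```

x is int; result = 'int'

'int'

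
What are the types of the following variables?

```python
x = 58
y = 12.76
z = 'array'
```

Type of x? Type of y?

x is assigned a bare integer (no decimal point), so it is an int; y is assigned a number with a decimal point, so it is a float

int, float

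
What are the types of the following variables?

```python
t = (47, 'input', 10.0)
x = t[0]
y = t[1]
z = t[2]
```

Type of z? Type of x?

tuple[2] is float; tuple[0] is int

float, int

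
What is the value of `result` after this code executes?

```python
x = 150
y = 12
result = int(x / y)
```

x = 150; y = 12; result = 12

12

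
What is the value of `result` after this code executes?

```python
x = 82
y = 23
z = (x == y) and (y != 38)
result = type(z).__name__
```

x is int; y is int; z is bool; result = 'bool'

'bool'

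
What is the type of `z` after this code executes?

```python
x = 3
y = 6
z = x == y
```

Equality comparison returns bool

bool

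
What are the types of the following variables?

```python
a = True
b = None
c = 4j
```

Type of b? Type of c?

b is assigned None, whose type is NoneType; c is assigned 4j, an imaginary literal (j suffix), which has type complex

NoneType, complex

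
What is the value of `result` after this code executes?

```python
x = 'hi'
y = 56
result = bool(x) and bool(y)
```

x = 'hi'; y = 56; result = True

True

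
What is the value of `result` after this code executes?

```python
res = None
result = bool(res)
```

res = None; result = False

False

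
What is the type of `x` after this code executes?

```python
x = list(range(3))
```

list(range()) returns list

list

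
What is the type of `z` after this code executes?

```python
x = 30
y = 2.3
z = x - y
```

int - float = float

float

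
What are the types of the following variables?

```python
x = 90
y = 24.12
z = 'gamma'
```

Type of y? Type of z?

y is assigned a number with a decimal point, so it is a float; z is assigned a quoted string literal, so it is a str

float, str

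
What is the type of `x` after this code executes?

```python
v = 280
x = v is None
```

'is' comparison returns bool

bool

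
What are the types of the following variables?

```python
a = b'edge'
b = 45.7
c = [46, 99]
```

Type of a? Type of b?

a is assigned a bytes literal (b'...' prefix); b is assigned a number with a decimal point, so it is a float

bytes, float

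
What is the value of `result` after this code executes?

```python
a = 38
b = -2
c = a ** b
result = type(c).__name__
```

a is int; b is int; c is float; result = 'float'

'float'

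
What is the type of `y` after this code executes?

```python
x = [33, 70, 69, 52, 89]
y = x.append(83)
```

list.append() returns None (mutates in place)

NoneType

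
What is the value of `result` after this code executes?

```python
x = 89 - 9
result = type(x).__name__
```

x is int; result = 'int'

'int'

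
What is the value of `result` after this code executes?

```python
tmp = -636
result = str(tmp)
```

tmp = -636; result = '-636'

'-636'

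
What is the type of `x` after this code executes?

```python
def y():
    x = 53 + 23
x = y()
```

Function without return returns None

NoneType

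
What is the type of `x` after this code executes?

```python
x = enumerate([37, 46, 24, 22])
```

enumerate() returns an enumerate object

enumerate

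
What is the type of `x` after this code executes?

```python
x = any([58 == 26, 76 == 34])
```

any() returns bool

bool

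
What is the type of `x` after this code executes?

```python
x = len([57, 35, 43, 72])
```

len() always returns int

int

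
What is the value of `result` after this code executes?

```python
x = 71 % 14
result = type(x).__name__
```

x is int; result = 'int'

'int'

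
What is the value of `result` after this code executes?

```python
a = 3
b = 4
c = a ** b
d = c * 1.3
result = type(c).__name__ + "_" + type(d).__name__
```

a is int; b is int; c is int; d is float; result = 'int_float'

'int_float'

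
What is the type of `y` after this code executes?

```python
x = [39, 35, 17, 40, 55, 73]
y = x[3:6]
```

Slicing a list returns a list

list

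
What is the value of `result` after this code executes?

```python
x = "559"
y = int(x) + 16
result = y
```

x = '559'; y = 575; result = 575

575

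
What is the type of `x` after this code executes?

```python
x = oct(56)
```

oct() returns str representation

str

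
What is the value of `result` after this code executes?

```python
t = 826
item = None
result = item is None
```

t = 826; item = None; result = True

True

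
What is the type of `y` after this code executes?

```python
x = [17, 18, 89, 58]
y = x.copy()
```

list.copy() returns list

list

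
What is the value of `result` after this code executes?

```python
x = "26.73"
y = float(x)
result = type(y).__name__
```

x is str; y is float; result = 'float'

'float'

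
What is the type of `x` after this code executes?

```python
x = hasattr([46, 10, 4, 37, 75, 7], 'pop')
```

hasattr() returns bool

bool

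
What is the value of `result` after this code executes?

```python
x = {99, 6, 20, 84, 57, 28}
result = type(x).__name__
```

x is set; result = 'set'

'set'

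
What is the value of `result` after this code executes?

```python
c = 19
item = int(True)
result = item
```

c = 19; item = 1; result = 1

1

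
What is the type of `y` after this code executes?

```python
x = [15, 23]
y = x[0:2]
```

Slicing a list returns a list

list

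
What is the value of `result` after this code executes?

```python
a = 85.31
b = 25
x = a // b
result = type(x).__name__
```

a is float; b is int; x is float; result = 'float'

'float'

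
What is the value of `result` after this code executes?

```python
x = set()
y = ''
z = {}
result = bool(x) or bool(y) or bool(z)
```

x = set(); y = ''; z = {}; result = False

False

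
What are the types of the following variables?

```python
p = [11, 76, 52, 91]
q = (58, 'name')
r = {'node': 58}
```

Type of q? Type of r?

q is assigned a tuple (parenthesized, comma-separated values); r is assigned a dict literal ({key: value})

tuple, dict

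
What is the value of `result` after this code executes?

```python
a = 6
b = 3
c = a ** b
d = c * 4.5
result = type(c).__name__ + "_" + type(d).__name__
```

a is int; b is int; c is int; d is float; result = 'int_float'

'int_float'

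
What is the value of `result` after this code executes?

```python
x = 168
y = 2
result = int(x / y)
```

x = 168; y = 2; result = 84

84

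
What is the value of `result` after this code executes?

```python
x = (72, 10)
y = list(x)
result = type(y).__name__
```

x is tuple; y is list; result = 'list'

'list'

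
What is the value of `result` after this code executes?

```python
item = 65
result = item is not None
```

item = 65; result = True

True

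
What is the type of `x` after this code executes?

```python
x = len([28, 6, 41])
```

len() always returns int

int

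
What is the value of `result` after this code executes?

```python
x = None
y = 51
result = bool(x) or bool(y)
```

x = None; y = 51; result = True

True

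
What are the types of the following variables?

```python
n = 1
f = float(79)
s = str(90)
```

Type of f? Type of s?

f is assigned the result of calling float(), which returns a float; s is assigned the result of calling str(), which returns a str

float, str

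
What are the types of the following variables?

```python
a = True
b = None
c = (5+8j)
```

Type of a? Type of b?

a is assigned the constant True, which has type bool; b is assigned None, whose type is NoneType

bool, NoneType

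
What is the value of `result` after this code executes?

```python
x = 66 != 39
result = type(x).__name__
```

x is bool; result = 'bool'

'bool'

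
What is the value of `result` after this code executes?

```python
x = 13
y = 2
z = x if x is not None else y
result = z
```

x = 13; y = 2; z = 13; result = 13

13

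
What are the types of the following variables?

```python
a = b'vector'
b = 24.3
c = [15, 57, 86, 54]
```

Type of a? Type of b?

a is assigned a bytes literal (b'...' prefix); b is assigned a number with a decimal point, so it is a float

bytes, float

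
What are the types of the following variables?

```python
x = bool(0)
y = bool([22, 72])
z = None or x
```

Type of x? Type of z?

bool() returns bool; None or bool returns the bool

bool, bool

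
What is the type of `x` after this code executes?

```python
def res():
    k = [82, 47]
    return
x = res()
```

Bare return returns None

NoneType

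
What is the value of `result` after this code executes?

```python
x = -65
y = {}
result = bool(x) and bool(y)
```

x = -65; y = {}; result = False

False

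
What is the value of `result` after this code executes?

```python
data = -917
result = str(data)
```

data = -917; result = '-917'

'-917'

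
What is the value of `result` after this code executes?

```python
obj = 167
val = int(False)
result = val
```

obj = 167; val = 0; result = 0

0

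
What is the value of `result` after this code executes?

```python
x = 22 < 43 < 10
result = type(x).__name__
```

x is bool; result = 'bool'

'bool'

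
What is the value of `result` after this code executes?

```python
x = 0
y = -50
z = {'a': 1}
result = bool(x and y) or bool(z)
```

x = 0; y = -50; z = {'a': 1}; result = True

True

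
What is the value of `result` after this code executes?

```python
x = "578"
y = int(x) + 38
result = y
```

x = '578'; y = 616; result = 616

616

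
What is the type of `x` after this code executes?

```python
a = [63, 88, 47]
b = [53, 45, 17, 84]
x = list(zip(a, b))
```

list(zip()) returns a list of tuples

list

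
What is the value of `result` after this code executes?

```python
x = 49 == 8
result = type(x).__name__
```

x is bool; result = 'bool'

'bool'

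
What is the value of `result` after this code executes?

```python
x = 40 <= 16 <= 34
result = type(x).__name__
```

x is bool; result = 'bool'

'bool'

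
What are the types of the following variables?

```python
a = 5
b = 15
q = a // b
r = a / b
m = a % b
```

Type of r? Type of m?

/ returns float; % of ints returns int

float, int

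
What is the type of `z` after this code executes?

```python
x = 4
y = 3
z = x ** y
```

positive int ** positive int = int

int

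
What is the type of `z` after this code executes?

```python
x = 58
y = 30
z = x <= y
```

Comparison returns bool

bool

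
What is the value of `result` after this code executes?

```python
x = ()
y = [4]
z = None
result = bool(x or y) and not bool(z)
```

x = (); y = [4]; z = None; result = True

True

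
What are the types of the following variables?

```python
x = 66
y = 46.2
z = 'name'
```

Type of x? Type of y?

x is assigned a bare integer (no decimal point), so it is an int; y is assigned a number with a decimal point, so it is a float

int, float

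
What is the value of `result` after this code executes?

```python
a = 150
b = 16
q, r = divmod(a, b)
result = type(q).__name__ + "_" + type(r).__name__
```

a is int; b is int; q is int; r is int; result = 'int_int'

'int_int'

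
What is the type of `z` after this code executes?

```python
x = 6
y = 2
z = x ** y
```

positive int ** positive int = int

int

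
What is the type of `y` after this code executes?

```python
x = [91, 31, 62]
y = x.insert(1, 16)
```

list.insert() returns None

NoneType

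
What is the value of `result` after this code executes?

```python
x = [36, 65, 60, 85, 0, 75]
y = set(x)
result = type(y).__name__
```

x is list; y is set; result = 'set'

'set'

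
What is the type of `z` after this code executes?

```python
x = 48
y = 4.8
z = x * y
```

int * float = float

float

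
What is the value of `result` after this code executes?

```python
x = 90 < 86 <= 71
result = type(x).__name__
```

x is bool; result = 'bool'

'bool'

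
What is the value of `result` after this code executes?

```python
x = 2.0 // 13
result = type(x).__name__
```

x is float; result = 'float'

'float'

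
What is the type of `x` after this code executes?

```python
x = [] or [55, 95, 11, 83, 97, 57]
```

'or' returns first truthy value (list)

list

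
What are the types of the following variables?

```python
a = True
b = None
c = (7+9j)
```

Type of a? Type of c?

a is assigned the constant True, which has type bool; c is assigned (7+9j), an int plus an imaginary literal (j suffix), which evaluates to complex

bool, complex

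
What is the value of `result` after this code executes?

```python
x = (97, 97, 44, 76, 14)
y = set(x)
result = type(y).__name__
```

x is tuple; y is set; result = 'set'

'set'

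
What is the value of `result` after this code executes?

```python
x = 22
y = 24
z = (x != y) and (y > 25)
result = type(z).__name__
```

x is int; y is int; z is bool; result = 'bool'

'bool'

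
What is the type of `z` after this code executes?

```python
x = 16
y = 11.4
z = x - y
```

int - float = float

float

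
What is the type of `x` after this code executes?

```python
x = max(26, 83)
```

max() of ints returns int

int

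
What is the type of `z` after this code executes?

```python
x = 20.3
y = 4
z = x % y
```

float % int = float

float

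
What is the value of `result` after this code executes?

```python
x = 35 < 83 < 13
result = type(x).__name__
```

x is bool; result = 'bool'

'bool'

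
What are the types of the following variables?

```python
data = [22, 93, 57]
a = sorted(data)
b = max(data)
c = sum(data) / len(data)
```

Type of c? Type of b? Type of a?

int / int = float; max of ints returns int; sorted() returns list

float, int, list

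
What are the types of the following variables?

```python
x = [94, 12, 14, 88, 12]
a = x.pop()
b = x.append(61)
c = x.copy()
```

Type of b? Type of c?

append() returns None; copy() returns list

NoneType, list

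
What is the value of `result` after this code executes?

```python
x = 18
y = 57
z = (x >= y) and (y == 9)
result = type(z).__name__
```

x is int; y is int; z is bool; result = 'bool'

'bool'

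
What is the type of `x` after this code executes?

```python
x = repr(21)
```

repr() returns str

str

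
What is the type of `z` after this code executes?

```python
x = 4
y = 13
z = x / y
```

int / int = float

float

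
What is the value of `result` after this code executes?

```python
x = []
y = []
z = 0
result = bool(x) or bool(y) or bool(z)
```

x = []; y = []; z = 0; result = False

False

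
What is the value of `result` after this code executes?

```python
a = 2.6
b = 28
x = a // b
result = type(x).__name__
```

a is float; b is int; x is float; result = 'float'

'float'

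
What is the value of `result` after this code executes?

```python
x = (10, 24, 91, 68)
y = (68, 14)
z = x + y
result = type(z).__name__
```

x is tuple; y is tuple; z is tuple; result = 'tuple'

'tuple'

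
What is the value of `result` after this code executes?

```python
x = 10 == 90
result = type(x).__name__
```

x is bool; result = 'bool'

'bool'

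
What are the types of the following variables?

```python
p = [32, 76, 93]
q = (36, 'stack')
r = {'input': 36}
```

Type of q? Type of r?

q is assigned a tuple (parenthesized, comma-separated values); r is assigned a dict literal ({key: value})

tuple, dict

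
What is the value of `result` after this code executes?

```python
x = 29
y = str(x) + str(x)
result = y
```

x = 29; y = '2929'; result = '2929'

'2929'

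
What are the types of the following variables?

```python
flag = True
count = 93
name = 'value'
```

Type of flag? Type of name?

flag is assigned the constant True, which has type bool; name is assigned a quoted string literal, so it is a str

bool, str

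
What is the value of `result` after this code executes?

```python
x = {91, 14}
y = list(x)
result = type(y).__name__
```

x is set; y is list; result = 'list'

'list'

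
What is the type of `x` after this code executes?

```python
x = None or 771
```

'or' with None returns the other truthy value

int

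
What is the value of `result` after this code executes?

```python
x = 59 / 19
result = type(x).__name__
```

x is float; result = 'float'

'float'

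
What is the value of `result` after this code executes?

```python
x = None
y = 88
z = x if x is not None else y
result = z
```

x = None; y = 88; z = 88; result = 88

88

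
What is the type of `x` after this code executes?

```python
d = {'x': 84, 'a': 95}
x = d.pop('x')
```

dict.pop() returns the value

int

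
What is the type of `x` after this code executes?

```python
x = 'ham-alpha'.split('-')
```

str.split() returns list

list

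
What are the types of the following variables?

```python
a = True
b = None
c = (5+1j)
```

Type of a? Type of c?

a is assigned the constant True, which has type bool; c is assigned (5+1j), an int plus an imaginary literal (j suffix), which evaluates to complex

bool, complex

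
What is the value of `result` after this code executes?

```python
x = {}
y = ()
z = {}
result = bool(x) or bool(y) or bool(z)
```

x = {}; y = (); z = {}; result = False

False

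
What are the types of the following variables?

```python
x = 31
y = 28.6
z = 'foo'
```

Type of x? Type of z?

x is assigned a bare integer (no decimal point), so it is an int; z is assigned a quoted string literal, so it is a str

int, str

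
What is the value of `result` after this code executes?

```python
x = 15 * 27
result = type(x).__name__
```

x is int; result = 'int'

'int'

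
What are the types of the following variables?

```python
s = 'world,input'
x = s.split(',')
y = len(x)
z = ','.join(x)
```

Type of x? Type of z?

str.split() returns list; str.join() returns str

list, str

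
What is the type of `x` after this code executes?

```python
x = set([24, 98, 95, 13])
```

set() constructor returns set

set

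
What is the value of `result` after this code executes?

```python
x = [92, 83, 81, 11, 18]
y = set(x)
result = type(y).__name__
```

x is list; y is set; result = 'set'

'set'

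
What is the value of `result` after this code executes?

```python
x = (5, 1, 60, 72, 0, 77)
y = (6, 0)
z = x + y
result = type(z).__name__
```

x is tuple; y is tuple; z is tuple; result = 'tuple'

'tuple'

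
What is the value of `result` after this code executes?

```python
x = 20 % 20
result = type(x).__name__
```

x is int; result = 'int'

'int'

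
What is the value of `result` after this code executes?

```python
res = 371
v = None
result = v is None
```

res = 371; v = None; result = True

True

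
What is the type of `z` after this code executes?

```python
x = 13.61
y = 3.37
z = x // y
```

float // float = float

float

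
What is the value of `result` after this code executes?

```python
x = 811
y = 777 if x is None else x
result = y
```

x = 811; y = 811; result = 811

811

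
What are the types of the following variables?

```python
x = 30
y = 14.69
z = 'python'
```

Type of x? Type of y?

x is assigned a bare integer (no decimal point), so it is an int; y is assigned a number with a decimal point, so it is a float

int, float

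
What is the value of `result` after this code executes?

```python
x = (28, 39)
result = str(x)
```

x = (28, 39); result = '(28, 39)'

'(28, 39)'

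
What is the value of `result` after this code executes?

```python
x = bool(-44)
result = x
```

x = True; result = True

True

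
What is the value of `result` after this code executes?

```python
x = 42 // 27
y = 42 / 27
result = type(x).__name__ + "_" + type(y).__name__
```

x is int; y is float; result = 'int_float'

'int_float'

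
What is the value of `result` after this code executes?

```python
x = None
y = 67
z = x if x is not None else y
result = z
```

x = None; y = 67; z = 67; result = 67

67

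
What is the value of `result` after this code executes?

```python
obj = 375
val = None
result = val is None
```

obj = 375; val = None; result = True

True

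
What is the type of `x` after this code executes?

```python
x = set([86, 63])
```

set() constructor returns set

set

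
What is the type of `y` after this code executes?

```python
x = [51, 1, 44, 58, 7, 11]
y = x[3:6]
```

Slicing a list returns a list

list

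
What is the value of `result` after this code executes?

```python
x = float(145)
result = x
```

x = 145.0; result = 145.0

145.0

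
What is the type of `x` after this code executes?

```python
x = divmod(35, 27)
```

divmod() returns tuple of (quotient, remainder)

tuple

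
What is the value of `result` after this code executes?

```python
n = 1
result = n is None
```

n = 1; result = False

False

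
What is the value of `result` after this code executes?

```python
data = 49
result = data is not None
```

data = 49; result = True

True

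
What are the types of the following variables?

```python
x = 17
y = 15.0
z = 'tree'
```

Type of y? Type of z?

y is assigned a number with a decimal point, so it is a float; z is assigned a quoted string literal, so it is a str

float, str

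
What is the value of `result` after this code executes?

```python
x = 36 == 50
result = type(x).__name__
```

x is bool; result = 'bool'

'bool'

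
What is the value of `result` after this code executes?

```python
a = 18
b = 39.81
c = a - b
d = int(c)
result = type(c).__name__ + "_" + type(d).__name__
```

a is int; b is float; c is float; d is int; result = 'float_int'

'float_int'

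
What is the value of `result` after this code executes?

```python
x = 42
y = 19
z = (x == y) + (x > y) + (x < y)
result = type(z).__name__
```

x is int; y is int; z is int; result = 'int'

'int'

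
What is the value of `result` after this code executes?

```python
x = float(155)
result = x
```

x = 155.0; result = 155.0

155.0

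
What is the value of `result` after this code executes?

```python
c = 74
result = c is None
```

c = 74; result = False

False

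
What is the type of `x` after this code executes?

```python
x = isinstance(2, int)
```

isinstance() returns bool

bool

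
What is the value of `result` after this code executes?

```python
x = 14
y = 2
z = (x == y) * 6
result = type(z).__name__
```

x is int; y is int; z is int; result = 'int'

'int'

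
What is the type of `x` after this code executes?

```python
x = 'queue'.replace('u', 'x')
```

str.replace() returns str

str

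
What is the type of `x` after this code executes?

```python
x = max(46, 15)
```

max() of ints returns int

int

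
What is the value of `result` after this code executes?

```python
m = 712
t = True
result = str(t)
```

m = 712; t = True; result = 'True'

'True'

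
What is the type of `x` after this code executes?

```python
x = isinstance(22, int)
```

isinstance() returns bool

bool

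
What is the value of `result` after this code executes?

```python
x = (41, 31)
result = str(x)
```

x = (41, 31); result = '(41, 31)'

'(41, 31)'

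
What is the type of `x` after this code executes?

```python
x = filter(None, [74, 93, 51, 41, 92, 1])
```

filter() returns a filter object

filter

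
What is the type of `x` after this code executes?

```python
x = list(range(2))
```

list(range()) returns list

list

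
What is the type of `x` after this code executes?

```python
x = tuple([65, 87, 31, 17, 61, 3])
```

tuple() constructor returns tuple

tuple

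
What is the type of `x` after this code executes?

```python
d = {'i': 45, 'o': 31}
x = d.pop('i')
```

dict.pop() returns the value

int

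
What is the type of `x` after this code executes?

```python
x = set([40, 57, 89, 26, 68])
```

set() constructor returns set

set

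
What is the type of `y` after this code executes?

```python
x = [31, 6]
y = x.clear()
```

list.clear() returns None

NoneType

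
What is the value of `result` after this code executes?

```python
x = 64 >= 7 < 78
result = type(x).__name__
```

x is bool; result = 'bool'

'bool'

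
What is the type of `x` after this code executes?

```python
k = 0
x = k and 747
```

'and' returns first falsy value (0 is int)

int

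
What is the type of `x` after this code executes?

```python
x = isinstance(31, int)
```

isinstance() returns bool

bool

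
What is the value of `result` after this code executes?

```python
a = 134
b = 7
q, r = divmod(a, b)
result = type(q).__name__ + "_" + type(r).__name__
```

a is int; b is int; q is int; r is int; result = 'int_int'

'int_int'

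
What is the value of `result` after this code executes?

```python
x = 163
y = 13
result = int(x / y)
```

x = 163; y = 13; result = 12

12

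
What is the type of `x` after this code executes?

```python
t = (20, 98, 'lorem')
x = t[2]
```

Index 2 of tuple is a str literal

str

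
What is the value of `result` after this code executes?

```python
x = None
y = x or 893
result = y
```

x = None; y = 893; result = 893

893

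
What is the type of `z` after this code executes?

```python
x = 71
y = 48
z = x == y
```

Equality comparison returns bool

bool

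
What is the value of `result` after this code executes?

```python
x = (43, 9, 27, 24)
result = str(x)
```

x = (43, 9, 27, 24); result = '(43, 9, 27, 24)'

'(43, 9, 27, 24)'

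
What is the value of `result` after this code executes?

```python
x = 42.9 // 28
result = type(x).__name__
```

x is float; result = 'float'

'float'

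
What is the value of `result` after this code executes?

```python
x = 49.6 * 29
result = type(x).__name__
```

x is float; result = 'float'

'float'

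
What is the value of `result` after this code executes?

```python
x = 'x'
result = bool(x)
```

x = 'x'; result = True

True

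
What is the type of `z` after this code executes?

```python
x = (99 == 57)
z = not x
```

'not' returns bool

bool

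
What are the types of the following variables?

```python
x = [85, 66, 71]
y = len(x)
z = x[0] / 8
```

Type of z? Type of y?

int / int = float; len() returns int

float, int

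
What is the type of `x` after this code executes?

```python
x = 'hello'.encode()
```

str.encode() returns bytes

bytes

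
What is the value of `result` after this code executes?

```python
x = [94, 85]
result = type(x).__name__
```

x is list; result = 'list'

'list'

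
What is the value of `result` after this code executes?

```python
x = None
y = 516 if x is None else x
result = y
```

x = None; y = 516; result = 516

516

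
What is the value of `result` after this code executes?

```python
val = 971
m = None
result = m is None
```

val = 971; m = None; result = True

True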